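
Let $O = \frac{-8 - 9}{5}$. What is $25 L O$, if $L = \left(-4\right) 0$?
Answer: $0$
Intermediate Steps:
$L = 0$
$O = - \frac{17}{5}$ ($O = \left(-8 - 9\right) \frac{1}{5} = \left(-17\right) \frac{1}{5} = - \frac{17}{5} \approx -3.4$)
$25 L O = 25 \cdot 0 \left(- \frac{17}{5}\right) = 0 \left(- \frac{17}{5}\right) = 0$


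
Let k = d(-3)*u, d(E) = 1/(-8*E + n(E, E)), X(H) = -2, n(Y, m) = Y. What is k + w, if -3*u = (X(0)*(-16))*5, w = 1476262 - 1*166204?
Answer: 82533494/63 ≈ 1.3101e+6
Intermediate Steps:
w = 1310058 (w = 1476262 - 166204 = 1310058)
u = -160/3 (u = -(-2*(-16))*5/3 = -32*5/3 = -⅓*160 = -160/3 ≈ -53.333)
d(E) = -1/(7*E) (d(E) = 1/(-8*E + E) = 1/(-7*E) = -1/(7*E))
k = -160/63 (k = -⅐/(-3)*(-160/3) = -⅐*(-⅓)*(-160/3) = (1/21)*(-160/3) = -160/63 ≈ -2.5397)
k + w = -160/63 + 1310058 = 82533494/63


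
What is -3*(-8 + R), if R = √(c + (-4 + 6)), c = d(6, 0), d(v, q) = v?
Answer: 24 - 6*√2 ≈ 15.515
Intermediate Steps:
c = 6
R = 2*√2 (R = √(6 + (-4 + 6)) = √(6 + 2) = √8 = 2*√2 ≈ 2.8284)
-3*(-8 + R) = -3*(-8 + 2*√2) = 24 - 6*√2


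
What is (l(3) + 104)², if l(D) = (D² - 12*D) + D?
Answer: 6400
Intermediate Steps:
l(D) = D² - 11*D
(l(3) + 104)² = (3*(-11 + 3) + 104)² = (3*(-8) + 104)² = (-24 + 104)² = 80² = 6400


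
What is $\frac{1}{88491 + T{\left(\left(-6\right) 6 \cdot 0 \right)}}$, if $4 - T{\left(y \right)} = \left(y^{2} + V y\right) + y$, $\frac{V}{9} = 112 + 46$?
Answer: $\frac{1}{88495} \approx 1.13 \cdot 10^{-5}$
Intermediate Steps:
$V = 1422$ ($V = 9 \left(112 + 46\right) = 9 \cdot 158 = 1422$)
$T{\left(y \right)} = 4 - y^{2} - 1423 y$ ($T{\left(y \right)} = 4 - \left(\left(y^{2} + 1422 y\right) + y\right) = 4 - \left(y^{2} + 1423 y\right) = 4 - y^{2} - 1423 y$)
$\frac{1}{88491 + T{\left(\left(-6\right) 6 \cdot 0 \right)}} = \frac{1}{88491 - \left(-4 + \left(\left(-6\right) 6 \cdot 0\right)^{2} + 1423 \left(\left(-6\right) 6\right) 0\right)} = \frac{1}{88491 - \left(-4 + \left(\left(-36\right) 0\right)^{2} + 1423 \left(-36\right) 0\right)} = \frac{1}{88491 - -4} = \frac{1}{88491 + \left(4 - 0 + 0\right)} = \frac{1}{88491 + \left(4 + 0 + 0\right)} = \frac{1}{88491 + 4} = \frac{1}{88495}$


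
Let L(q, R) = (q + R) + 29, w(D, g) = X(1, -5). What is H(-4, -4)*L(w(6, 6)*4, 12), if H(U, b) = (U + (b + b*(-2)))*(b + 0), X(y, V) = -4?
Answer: 0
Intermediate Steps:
w(D, g) = -4
L(q, R) = 29 + R + q (L(q, R) = (R + q) + 29 = 29 + R + q)
H(U, b) = b*(U - b) (H(U, b) = (U + (b - 2*b))*b = (U - b)*b = b*(U - b))
H(-4, -4)*L(w(6, 6)*4, 12) = (-4*(-4 - 1*(-4)))*(29 + 12 - 4*4) = (-4*(-4 + 4))*(29 + 12 - 16) = -4*0*25 = 0*25 = 0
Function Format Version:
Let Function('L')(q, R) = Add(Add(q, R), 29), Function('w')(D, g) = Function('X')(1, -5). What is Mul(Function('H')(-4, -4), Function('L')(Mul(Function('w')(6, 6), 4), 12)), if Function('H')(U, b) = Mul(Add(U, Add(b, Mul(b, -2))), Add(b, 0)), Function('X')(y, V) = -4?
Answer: 0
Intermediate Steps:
Function('w')(D, g) = -4
Function('L')(q, R) = Add(29, R, q) (Function('L')(q, R) = Add(Add(R, q), 29) = Add(29, R, q))
Function('H')(U, b) = Mul(b, Add(U, Mul(-1, b))) (Function('H')(U, b) = Mul(Add(U, Add(b, Mul(-2, b))), b) = Mul(Add(U, Mul(-1, b)), b) = Mul(b, Add(U, Mul(-1, b))))
Mul(Function('H')(-4, -4), Function('L')(Mul(Function('w')(6, 6), 4), 12)) = Mul(Mul(-4, Add(-4, Mul(-1, -4))), Add(29, 12, Mul(-4, 4))) = Mul(Mul(-4, Add(-4, 4)), Add(29, 12, -16)) = Mul(Mul(-4, 0), 25) = Mul(0, 25) = 0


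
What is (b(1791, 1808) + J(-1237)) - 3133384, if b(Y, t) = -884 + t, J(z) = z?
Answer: -3133697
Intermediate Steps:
(b(1791, 1808) + J(-1237)) - 3133384 = ((-884 + 1808) - 1237) - 3133384 = (924 - 1237) - 3133384 = -313 - 3133384 = -3133697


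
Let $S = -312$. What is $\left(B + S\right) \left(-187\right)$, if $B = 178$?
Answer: $25058$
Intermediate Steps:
$\left(B + S\right) \left(-187\right) = \left(178 - 312\right) \left(-187\right) = \left(-134\right) \left(-187\right) = 25058$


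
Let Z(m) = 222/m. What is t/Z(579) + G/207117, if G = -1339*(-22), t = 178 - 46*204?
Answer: -183997303397/7663329 ≈ -24010.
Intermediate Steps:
t = -9206 (t = 178 - 9384 = -9206)
G = 29458
t/Z(579) + G/207117 = -9206/(222/579) + 29458/207117 = -9206/(222*(1/579)) + 29458*(1/207117) = -9206/74/193 + 29458/207117 = -9206*193/74 + 29458/207117 = -888379/37 + 29458/207117 = -183997303397/7663329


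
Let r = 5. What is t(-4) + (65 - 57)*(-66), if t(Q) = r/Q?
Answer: -2117/4 ≈ -529.25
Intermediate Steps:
t(Q) = 5/Q
t(-4) + (65 - 57)*(-66) = 5/(-4) + (65 - 57)*(-66) = 5*(-¼) + 8*(-66) = -5/4 - 528 = -2117/4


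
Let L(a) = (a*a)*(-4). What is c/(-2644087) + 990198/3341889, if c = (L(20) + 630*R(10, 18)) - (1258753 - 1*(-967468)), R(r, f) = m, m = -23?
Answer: 1123524902745/981805028927 ≈ 1.1443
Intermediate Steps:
R(r, f) = -23
L(a) = -4*a**2 (L(a) = a**2*(-4) = -4*a**2)
c = -2242311 (c = (-4*20**2 + 630*(-23)) - (1258753 - 1*(-967468)) = (-4*400 - 14490) - (1258753 + 967468) = (-1600 - 14490) - 1*2226221 = -16090 - 2226221 = -2242311)
c/(-2644087) + 990198/3341889 = -2242311/(-2644087) + 990198/3341889 = -2242311*(-1/2644087) + 990198*(1/3341889) = 2242311/2644087 + 110022/371321 = 1123524902745/981805028927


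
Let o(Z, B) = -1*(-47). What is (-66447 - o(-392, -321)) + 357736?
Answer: 291242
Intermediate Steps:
o(Z, B) = 47
(-66447 - o(-392, -321)) + 357736 = (-66447 - 1*47) + 357736 = (-66447 - 47) + 357736 = -66494 + 357736 = 291242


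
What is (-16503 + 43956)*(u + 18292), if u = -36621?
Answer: -503186037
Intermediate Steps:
(-16503 + 43956)*(u + 18292) = (-16503 + 43956)*(-36621 + 18292) = 27453*(-18329) = -503186037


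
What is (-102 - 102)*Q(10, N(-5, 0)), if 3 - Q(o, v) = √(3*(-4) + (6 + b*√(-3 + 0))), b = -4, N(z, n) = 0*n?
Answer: -612 + 204*√(-6 - 4*I*√3) ≈ -355.37 - 561.74*I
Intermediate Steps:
N(z, n) = 0
Q(o, v) = 3 - √(-6 - 4*I*√3) (Q(o, v) = 3 - √(3*(-4) + (6 - 4*√(-3 + 0))) = 3 - √(-12 + (6 - 4*I*√3)) = 3 - √(-6 - 4*I*√3))
(-102 - 102)*Q(10, N(-5, 0)) = (-102 - 102)*(3 - √(-6 - 4*I*√3)) = -204*(3 - √(-6 - 4*I*√3)) = -612 + 204*√(-6 - 4*I*√3)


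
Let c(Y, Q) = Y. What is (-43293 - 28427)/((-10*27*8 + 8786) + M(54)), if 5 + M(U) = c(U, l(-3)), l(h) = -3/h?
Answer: -14344/1335 ≈ -10.745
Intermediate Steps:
M(U) = -5 + U
(-43293 - 28427)/((-10*27*8 + 8786) + M(54)) = (-43293 - 28427)/((-10*27*8 + 8786) + (-5 + 54)) = -71720/((-270*8 + 8786) + 49) = -71720/((-2160 + 8786) + 49) = -71720/(6626 + 49) = -71720/6675 = -71720*1/6675 = -14344/1335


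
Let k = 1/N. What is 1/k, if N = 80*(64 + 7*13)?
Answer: 12400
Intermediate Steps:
N = 12400 (N = 80*(64 + 91) = 80*155 = 12400)
k = 1/12400 ≈ 8.0645e-5
1/k = 1/(1/12400) = 12400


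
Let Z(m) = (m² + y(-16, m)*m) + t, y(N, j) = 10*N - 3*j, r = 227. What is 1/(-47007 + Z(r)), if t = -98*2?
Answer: -1/186581 ≈ -5.3596e-6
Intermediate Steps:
y(N, j) = -3*j + 10*N
t = -196
Z(m) = -196 + m² + m*(-160 - 3*m) (Z(m) = (m² + (-3*m + 10*(-16))*m) - 196 = (m² + (-3*m - 160)*m) - 196 = (m² + (-160 - 3*m)*m) - 196 = (m² + m*(-160 - 3*m)) - 196 = -196 + m² + m*(-160 - 3*m))
1/(-47007 + Z(r)) = 1/(-47007 + (-196 + 227² - 1*227*(160 + 3*227))) = 1/(-47007 + (-196 + 51529 - 1*227*(160 + 681))) = 1/(-47007 + (-196 + 51529 - 1*227*841)) = 1/(-47007 + (-196 + 51529 - 190907)) = 1/(-47007 - 139574) = 1/(-186581) = -1/186581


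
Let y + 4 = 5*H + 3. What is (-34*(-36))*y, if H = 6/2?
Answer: 17136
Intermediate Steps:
H = 3 (H = 6*(½) = 3)
y = 14 (y = -4 + (5*3 + 3) = -4 + (15 + 3) = -4 + 18 = 14)
(-34*(-36))*y = -34*(-36)*14 = 1224*14 = 17136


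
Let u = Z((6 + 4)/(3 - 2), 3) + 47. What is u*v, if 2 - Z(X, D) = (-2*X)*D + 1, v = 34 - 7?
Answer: 2916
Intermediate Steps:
v = 27
Z(X, D) = 1 + 2*D*X (Z(X, D) = 2 - ((-2*X)*D + 1) = 2 - (-2*D*X + 1) = 2 - (1 - 2*D*X) = 2 + (-1 + 2*D*X) = 1 + 2*D*X)
u = 108 (u = (1 + 2*3*((6 + 4)/(3 - 2))) + 47 = (1 + 2*3*(10/1)) + 47 = (1 + 2*3*(10*1)) + 47 = (1 + 2*3*10) + 47 = (1 + 60) + 47 = 61 + 47 = 108)
u*v = 108*27 = 2916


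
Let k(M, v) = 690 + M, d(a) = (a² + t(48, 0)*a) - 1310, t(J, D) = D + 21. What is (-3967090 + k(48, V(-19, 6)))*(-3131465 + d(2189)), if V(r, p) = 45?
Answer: -6762293020080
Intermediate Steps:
t(J, D) = 21 + D
d(a) = -1310 + a² + 21*a (d(a) = (a² + (21 + 0)*a) - 1310 = (a² + 21*a) - 1310 = -1310 + a² + 21*a)
(-3967090 + k(48, V(-19, 6)))*(-3131465 + d(2189)) = (-3967090 + (690 + 48))*(-3131465 + (-1310 + 2189² + 21*2189)) = (-3967090 + 738)*(-3131465 + (-1310 + 4791721 + 45969)) = -3966352*(-3131465 + 4836380) = -3966352*1704915 = -6762293020080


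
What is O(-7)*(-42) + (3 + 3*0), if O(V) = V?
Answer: 297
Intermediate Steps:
O(-7)*(-42) + (3 + 3*0) = -7*(-42) + (3 + 3*0) = 294 + (3 + 0) = 294 + 3 = 297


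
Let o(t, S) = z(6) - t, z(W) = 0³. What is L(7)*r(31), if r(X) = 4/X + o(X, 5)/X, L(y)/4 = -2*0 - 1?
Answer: 108/31 ≈ 3.4839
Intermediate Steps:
z(W) = 0
L(y) = -4 (L(y) = 4*(-2*0 - 1) = 4*(0 - 1) = 4*(-1) = -4)
o(t, S) = -t (o(t, S) = 0 - t = -t)
r(X) = -1 + 4/X (r(X) = 4/X + (-X)/X = 4/X - 1 = -1 + 4/X)
L(7)*r(31) = -4*(4 - 1*31)/31 = -4*(4 - 31)/31 = -4*(-27)/31 = -4*(-27/31) = 108/31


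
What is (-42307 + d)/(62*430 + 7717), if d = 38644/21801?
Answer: -131756609/107064711 ≈ -1.2306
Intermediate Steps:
d = 38644/21801 (d = 38644*(1/21801) = 38644/21801 ≈ 1.7726)
(-42307 + d)/(62*430 + 7717) = (-42307 + 38644/21801)/(62*430 + 7717) = -922296263/(21801*(26660 + 7717)) = -922296263/21801/34377 = -922296263/21801*1/34377 = -131756609/107064711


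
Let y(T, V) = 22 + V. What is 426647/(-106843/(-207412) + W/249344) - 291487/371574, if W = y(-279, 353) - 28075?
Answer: 73202930955645802865/69322930872534 ≈ 1.0560e+6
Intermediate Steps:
W = -27700 (W = (22 + 353) - 28075 = 375 - 28075 = -27700)
426647/(-106843/(-207412) + W/249344) - 291487/371574 = 426647/(-106843/(-207412) - 27700/249344) - 291487/371574 = 426647/(-106843*(-1/207412) - 27700*1/249344) - 291487*1/371574 = 426647/(106843/207412 - 6925/62336) - 41641/53082 = 426647/(1305959287/3232308608) - 41641/53082 = 426647*(3232308608/1305959287) - 41641/53082 = 1379054770677376/1305959287 - 41641/53082 = 73202930955645802865/69322930872534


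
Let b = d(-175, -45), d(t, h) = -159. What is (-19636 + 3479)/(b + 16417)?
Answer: -16157/16258 ≈ -0.99379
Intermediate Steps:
b = -159
(-19636 + 3479)/(b + 16417) = (-19636 + 3479)/(-159 + 16417) = -16157/16258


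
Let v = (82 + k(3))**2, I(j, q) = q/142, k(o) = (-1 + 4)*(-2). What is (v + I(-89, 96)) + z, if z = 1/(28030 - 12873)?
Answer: 6216552679/1076147 ≈ 5776.7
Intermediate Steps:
k(o) = -6 (k(o) = 3*(-2) = -6)
I(j, q) = q/142 (I(j, q) = q*(1/142) = q/142)
z = 1/15157 ≈ 6.5976e-5
v = 5776 (v = (82 - 6)**2 = 76**2 = 5776)
(v + I(-89, 96)) + z = (5776 + (1/142)*96) + 1/15157 = (5776 + 48/71) + 1/15157 = 410144/71 + 1/15157 = 6216552679/1076147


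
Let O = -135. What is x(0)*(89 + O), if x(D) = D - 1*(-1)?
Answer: -46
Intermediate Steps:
x(D) = 1 + D (x(D) = D + 1 = 1 + D)
x(0)*(89 + O) = (1 + 0)*(89 - 135) = 1*(-46) = -46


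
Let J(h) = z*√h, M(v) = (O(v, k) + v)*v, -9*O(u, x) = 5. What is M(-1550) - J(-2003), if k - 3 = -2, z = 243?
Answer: 21630250/9 - 243*I*√2003 ≈ 2.4034e+6 - 10875.0*I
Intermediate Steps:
k = 1 (k = 3 - 2 = 1)
O(u, x) = -5/9 (O(u, x) = -⅑*5 = -5/9)
M(v) = v*(-5/9 + v) (M(v) = (-5/9 + v)*v = v*(-5/9 + v))
J(h) = 243*√h
M(-1550) - J(-2003) = (⅑)*(-1550)*(-5 + 9*(-1550)) - 243*√(-2003) = (⅑)*(-1550)*(-5 - 13950) - 243*I*√2003 = (⅑)*(-1550)*(-13955) - 243*I*√2003 = 21630250/9 - 243*I*√2003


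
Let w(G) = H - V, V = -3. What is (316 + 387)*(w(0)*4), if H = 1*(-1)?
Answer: 5624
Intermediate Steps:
H = -1
w(G) = 2 (w(G) = -1 - 1*(-3) = -1 + 3 = 2)
(316 + 387)*(w(0)*4) = (316 + 387)*(2*4) = 703*8 = 5624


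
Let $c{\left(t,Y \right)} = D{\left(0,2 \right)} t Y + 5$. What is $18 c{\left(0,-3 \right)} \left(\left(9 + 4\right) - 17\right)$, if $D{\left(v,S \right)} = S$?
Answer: $-360$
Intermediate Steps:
$c{\left(t,Y \right)} = 5 + 2 Y t$ ($c{\left(t,Y \right)} = 2 t Y + 5 = 2 Y t + 5 = 5 + 2 Y t$)
$18 c{\left(0,-3 \right)} \left(\left(9 + 4\right) - 17\right) = 18 \left(5 + 2 \left(-3\right) 0\right) \left(\left(9 + 4\right) - 17\right) = 18 \left(5 + 0\right) \left(13 - 17\right) = 18 \cdot 5 \left(-4\right) = 18 \left(-20\right) = -360$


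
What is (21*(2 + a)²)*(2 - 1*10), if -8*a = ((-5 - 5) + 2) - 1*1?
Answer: -13125/8 ≈ -1640.6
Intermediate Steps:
a = 9/8 (a = -(((-5 - 5) + 2) - 1*1)/8 = -((-10 + 2) - 1)/8 = -(-8 - 1)/8 = -⅛*(-9) = 9/8 ≈ 1.1250)
(21*(2 + a)²)*(2 - 1*10) = (21*(2 + 9/8)²)*(2 - 1*10) = (21*(25/8)²)*(2 - 10) = (21*(625/64))*(-8) = (13125/64)*(-8) = -13125/8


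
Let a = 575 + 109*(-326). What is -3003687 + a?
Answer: -3038646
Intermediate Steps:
a = -34959 (a = 575 - 35534 = -34959)
-3003687 + a = -3003687 - 34959 = -3038646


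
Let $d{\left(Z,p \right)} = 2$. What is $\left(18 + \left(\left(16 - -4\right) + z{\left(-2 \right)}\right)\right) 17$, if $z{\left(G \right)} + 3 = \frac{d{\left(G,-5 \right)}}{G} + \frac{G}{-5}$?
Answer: $\frac{2924}{5} \approx 584.8$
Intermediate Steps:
$z{\left(G \right)} = -3 + \frac{2}{G} - \frac{G}{5}$ ($z{\left(G \right)} = -3 + \left(\frac{2}{G} + \frac{G}{-5}\right) = -3 + \left(\frac{2}{G} + G \left(- \frac{1}{5}\right)\right) = -3 - \left(- \frac{2}{G} + \frac{G}{5}\right) = -3 + \frac{2}{G} - \frac{G}{5}$)
$\left(18 + \left(\left(16 - -4\right) + z{\left(-2 \right)}\right)\right) 17 = \left(18 + \left(\left(16 - -4\right) - \left(\frac{13}{5} + 1\right)\right)\right) 17 = \left(18 + \left(\left(16 + \left(-1 + 5\right)\right) + \left(-3 + 2 \left(- \frac{1}{2}\right) + \frac{2}{5}\right)\right)\right) 17 = \left(18 + \left(\left(16 + 4\right) - \frac{18}{5}\right)\right) 17 = \left(18 + \left(20 - \frac{18}{5}\right)\right) 17 = \left(18 + \frac{82}{5}\right) 17 = \frac{172}{5} \cdot 17 = \frac{2924}{5}$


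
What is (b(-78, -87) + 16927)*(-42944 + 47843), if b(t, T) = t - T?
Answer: 82969464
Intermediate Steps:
(b(-78, -87) + 16927)*(-42944 + 47843) = ((-78 - 1*(-87)) + 16927)*(-42944 + 47843) = ((-78 + 87) + 16927)*4899 = (9 + 16927)*4899 = 16936*4899 = 82969464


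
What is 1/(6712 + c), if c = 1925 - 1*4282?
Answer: 1/4355 ≈ 0.00022962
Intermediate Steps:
c = -2357 (c = 1925 - 4282 = -2357)
1/(6712 + c) = 1/(6712 - 2357) = 1/4355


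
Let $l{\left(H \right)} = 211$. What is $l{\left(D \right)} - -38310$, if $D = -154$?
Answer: $38521$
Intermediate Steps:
$l{\left(D \right)} - -38310 = 211 - -38310 = 211 + 38310 = 38521$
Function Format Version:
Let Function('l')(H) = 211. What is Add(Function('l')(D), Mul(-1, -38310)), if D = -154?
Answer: 38521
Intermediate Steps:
Add(Function('l')(D), Mul(-1, -38310)) = Add(211, Mul(-1, -38310)) = Add(211, 38310) = 38521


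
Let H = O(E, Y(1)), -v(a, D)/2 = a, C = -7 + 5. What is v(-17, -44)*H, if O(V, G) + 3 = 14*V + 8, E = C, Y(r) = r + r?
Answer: -782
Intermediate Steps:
C = -2
Y(r) = 2*r
v(a, D) = -2*a
E = -2
O(V, G) = 5 + 14*V (O(V, G) = -3 + (14*V + 8) = -3 + (8 + 14*V) = 5 + 14*V)
H = -23 (H = 5 + 14*(-2) = 5 - 28 = -23)
v(-17, -44)*H = -2*(-17)*(-23) = 34*(-23) = -782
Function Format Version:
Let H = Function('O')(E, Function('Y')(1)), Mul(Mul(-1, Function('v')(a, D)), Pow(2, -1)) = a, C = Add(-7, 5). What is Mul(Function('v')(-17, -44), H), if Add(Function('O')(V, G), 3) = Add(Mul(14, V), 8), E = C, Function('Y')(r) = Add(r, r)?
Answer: -782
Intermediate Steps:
C = -2
Function('Y')(r) = Mul(2, r)
Function('v')(a, D) = Mul(-2, a)
E = -2
Function('O')(V, G) = Add(5, Mul(14, V)) (Function('O')(V, G) = Add(-3, Add(Mul(14, V), 8)) = Add(-3, Add(8, Mul(14, V))) = Add(5, Mul(14, V)))
H = -23 (H = Add(5, Mul(14, -2)) = Add(5, -28) = -23)
Mul(Function('v')(-17, -44), H) = Mul(Mul(-2, -17), -23) = Mul(34, -23) = -782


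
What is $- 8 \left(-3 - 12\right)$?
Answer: $120$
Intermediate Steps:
$- 8 \left(-3 - 12\right) = \left(-8\right) \left(-15\right) = 120$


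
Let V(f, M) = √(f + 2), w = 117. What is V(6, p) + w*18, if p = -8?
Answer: 2106 + 2*√2 ≈ 2108.8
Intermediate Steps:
V(f, M) = √(2 + f)
V(6, p) + w*18 = √(2 + 6) + 117*18 = √8 + 2106 = 2*√2 + 2106 = 2106 + 2*√2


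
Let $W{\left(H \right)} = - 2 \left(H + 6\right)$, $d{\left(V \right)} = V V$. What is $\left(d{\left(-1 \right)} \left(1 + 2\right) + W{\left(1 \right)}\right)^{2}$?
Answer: $121$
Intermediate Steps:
$d{\left(V \right)} = V^{2}$
$W{\left(H \right)} = -12 - 2 H$ ($W{\left(H \right)} = - 2 \left(6 + H\right) = -12 - 2 H$)
$\left(d{\left(-1 \right)} \left(1 + 2\right) + W{\left(1 \right)}\right)^{2} = \left(\left(-1\right)^{2} \left(1 + 2\right) - 14\right)^{2} = \left(1 \cdot 3 - 14\right)^{2} = \left(3 - 14\right)^{2} = \left(-11\right)^{2} = 121$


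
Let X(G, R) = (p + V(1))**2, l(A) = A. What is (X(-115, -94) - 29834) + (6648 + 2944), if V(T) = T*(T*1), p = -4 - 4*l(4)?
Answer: -19881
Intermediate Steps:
p = -20 (p = -4 - 4*4 = -4 - 16 = -20)
V(T) = T**2 (V(T) = T*T = T**2)
X(G, R) = 361 (X(G, R) = (-20 + 1**2)**2 = (-20 + 1)**2 = (-19)**2 = 361)
(X(-115, -94) - 29834) + (6648 + 2944) = (361 - 29834) + (6648 + 2944) = -29473 + 9592 = -19881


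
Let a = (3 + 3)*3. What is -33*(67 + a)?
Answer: -2805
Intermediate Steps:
a = 18 (a = 6*3 = 18)
-33*(67 + a) = -33*(67 + 18) = -33*85 = -2805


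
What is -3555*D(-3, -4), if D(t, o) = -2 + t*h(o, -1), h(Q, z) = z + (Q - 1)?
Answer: -56880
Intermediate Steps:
h(Q, z) = -1 + Q + z (h(Q, z) = z + (-1 + Q) = -1 + Q + z)
D(t, o) = -2 + t*(-2 + o) (D(t, o) = -2 + t*(-1 + o - 1) = -2 + t*(-2 + o))
-3555*D(-3, -4) = -3555*(-2 - 3*(-2 - 4)) = -3555*(-2 - 3*(-6)) = -3555*(-2 + 18) = -3555*16 = -56880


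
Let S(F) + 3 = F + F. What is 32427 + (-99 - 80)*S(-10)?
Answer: 36544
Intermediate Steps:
S(F) = -3 + 2*F (S(F) = -3 + (F + F) = -3 + 2*F)
32427 + (-99 - 80)*S(-10) = 32427 + (-99 - 80)*(-3 + 2*(-10)) = 32427 - 179*(-3 - 20) = 32427 - 179*(-23) = 32427 + 4117 = 36544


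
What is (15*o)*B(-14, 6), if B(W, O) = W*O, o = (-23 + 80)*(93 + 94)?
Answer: -13430340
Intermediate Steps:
o = 10659 (o = 57*187 = 10659)
B(W, O) = O*W
(15*o)*B(-14, 6) = (15*10659)*(6*(-14)) = 159885*(-84) = -13430340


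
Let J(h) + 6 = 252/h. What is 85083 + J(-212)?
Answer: 4509018/53 ≈ 85076.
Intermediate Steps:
J(h) = -6 + 252/h
85083 + J(-212) = 85083 + (-6 + 252/(-212)) = 85083 + (-6 + 252*(-1/212)) = 85083 + (-6 - 63/53) = 85083 - 381/53 = 4509018/53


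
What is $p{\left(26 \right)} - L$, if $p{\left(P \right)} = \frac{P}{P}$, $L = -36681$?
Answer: $36682$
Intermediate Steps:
$p{\left(P \right)} = 1$
$p{\left(26 \right)} - L = 1 - -36681 = 1 + 36681 = 36682$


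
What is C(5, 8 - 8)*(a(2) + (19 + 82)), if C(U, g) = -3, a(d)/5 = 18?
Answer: -573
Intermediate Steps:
a(d) = 90 (a(d) = 5*18 = 90)
C(5, 8 - 8)*(a(2) + (19 + 82)) = -3*(90 + (19 + 82)) = -3*(90 + 101) = -3*191 = -573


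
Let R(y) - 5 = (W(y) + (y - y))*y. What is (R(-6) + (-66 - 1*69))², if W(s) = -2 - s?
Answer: 23716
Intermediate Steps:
R(y) = 5 + y*(-2 - y) (R(y) = 5 + ((-2 - y) + (y - y))*y = 5 + ((-2 - y) + 0)*y = 5 + (-2 - y)*y = 5 + y*(-2 - y))
(R(-6) + (-66 - 1*69))² = ((5 - 1*(-6)*(2 - 6)) + (-66 - 1*69))² = ((5 - 1*(-6)*(-4)) + (-66 - 69))² = ((5 - 24) - 135)² = (-19 - 135)² = (-154)² = 23716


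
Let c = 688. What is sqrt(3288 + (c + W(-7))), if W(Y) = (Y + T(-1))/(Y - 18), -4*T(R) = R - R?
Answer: sqrt(99407)/5 ≈ 63.058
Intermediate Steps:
T(R) = 0 (T(R) = -(R - R)/4 = -1/4*0 = 0)
W(Y) = Y/(-18 + Y) (W(Y) = (Y + 0)/(Y - 18) = Y/(-18 + Y))
sqrt(3288 + (c + W(-7))) = sqrt(3288 + (688 - 7/(-18 - 7))) = sqrt(3288 + (688 - 7/(-25))) = sqrt(3288 + (688 - 7*(-1/25))) = sqrt(3288 + (688 + 7/25)) = sqrt(3288 + 17207/25) = sqrt(99407/25) = sqrt(99407)/5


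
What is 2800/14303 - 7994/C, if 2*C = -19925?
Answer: 284466364/284987275 ≈ 0.99817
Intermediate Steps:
C = -19925/2 (C = (1/2)*(-19925) = -19925/2 ≈ -9962.5)
2800/14303 - 7994/C = 2800/14303 - 7994/(-19925/2) = 2800*(1/14303) - 7994*(-2/19925) = 2800/14303 + 15988/19925 = 284466364/284987275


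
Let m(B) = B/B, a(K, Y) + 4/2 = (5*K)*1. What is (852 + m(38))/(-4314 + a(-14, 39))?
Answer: -853/4386 ≈ -0.19448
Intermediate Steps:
a(K, Y) = -2 + 5*K (a(K, Y) = -2 + (5*K)*1 = -2 + 5*K)
m(B) = 1
(852 + m(38))/(-4314 + a(-14, 39)) = (852 + 1)/(-4314 + (-2 + 5*(-14))) = 853/(-4314 + (-2 - 70)) = 853/(-4314 - 72) = 853/(-4386) = 853*(-1/4386) = -853/4386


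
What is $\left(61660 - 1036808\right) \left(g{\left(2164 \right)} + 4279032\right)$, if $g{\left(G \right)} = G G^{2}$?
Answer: $-9886114760364448$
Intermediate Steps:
$g{\left(G \right)} = G^{3}$
$\left(61660 - 1036808\right) \left(g{\left(2164 \right)} + 4279032\right) = \left(61660 - 1036808\right) \left(2164^{3} + 4279032\right) = - 975148 \left(10133786944 + 4279032\right) = \left(-975148\right) 10138065976 = -9886114760364448$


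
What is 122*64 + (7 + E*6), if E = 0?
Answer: 7815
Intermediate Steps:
122*64 + (7 + E*6) = 122*64 + (7 + 0*6) = 7808 + (7 + 0) = 7808 + 7 = 7815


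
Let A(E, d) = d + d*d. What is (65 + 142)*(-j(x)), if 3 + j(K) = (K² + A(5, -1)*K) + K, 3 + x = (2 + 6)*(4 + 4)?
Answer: -782253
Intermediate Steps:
x = 61 (x = -3 + (2 + 6)*(4 + 4) = -3 + 8*8 = -3 + 64 = 61)
A(E, d) = d + d²
j(K) = -3 + K + K² (j(K) = -3 + ((K² + (-(1 - 1))*K) + K) = -3 + ((K² + (-1*0)*K) + K) = -3 + ((K² + 0*K) + K) = -3 + ((K² + 0) + K) = -3 + (K² + K) = -3 + (K + K²) = -3 + K + K²)
(65 + 142)*(-j(x)) = (65 + 142)*(-(-3 + 61 + 61²)) = 207*(-(-3 + 61 + 3721)) = 207*(-1*3779) = 207*(-3779) = -782253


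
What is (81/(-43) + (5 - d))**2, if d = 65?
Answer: 7080921/1849 ≈ 3829.6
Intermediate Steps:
(81/(-43) + (5 - d))**2 = (81/(-43) + (5 - 1*65))**2 = (81*(-1/43) + (5 - 65))**2 = (-81/43 - 60)**2 = (-2661/43)**2 = 7080921/1849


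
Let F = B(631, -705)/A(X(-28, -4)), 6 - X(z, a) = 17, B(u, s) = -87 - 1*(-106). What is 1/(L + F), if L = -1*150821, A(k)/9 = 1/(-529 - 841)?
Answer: -9/1383419 ≈ -6.5056e-6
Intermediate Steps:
B(u, s) = 19 (B(u, s) = -87 + 106 = 19)
X(z, a) = -11 (X(z, a) = 6 - 1*17 = 6 - 17 = -11)
A(k) = -9/1370 (A(k) = 9/(-529 - 841) = 9/(-1370) = 9*(-1/1370) = -9/1370)
F = -26030/9 (F = 19/(-9/1370) = 19*(-1370/9) = -26030/9 ≈ -2892.2)
L = -150821
1/(L + F) = 1/(-150821 - 26030/9) = 1/(-1383419/9) = -9/1383419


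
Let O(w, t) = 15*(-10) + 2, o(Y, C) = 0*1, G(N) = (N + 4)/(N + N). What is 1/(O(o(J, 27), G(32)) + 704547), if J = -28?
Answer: 1/704399 ≈ 1.4197e-6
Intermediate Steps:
G(N) = (4 + N)/(2*N) (G(N) = (4 + N)/((2*N)) = (4 + N)*(1/(2*N)) = (4 + N)/(2*N))
o(Y, C) = 0
O(w, t) = -148 (O(w, t) = -150 + 2 = -148)
1/(O(o(J, 27), G(32)) + 704547) = 1/(-148 + 704547) = 1/704399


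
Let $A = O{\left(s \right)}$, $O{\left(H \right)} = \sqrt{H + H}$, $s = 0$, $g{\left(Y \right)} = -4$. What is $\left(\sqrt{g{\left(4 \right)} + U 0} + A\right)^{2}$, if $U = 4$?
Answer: $-4$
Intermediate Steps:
$O{\left(H \right)} = \sqrt{2} \sqrt{H}$ ($O{\left(H \right)} = \sqrt{2 H} = \sqrt{2} \sqrt{H}$)
$A = 0$ ($A = \sqrt{2} \sqrt{0} = \sqrt{2} \cdot 0 = 0$)
$\left(\sqrt{g{\left(4 \right)} + U 0} + A\right)^{2} = \left(\sqrt{-4 + 4 \cdot 0} + 0\right)^{2} = \left(\sqrt{-4 + 0} + 0\right)^{2} = \left(\sqrt{-4} + 0\right)^{2} = \left(2 i + 0\right)^{2} = \left(2 i\right)^{2} = -4$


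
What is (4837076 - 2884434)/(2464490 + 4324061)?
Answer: 1952642/6788551 ≈ 0.28764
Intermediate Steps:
(4837076 - 2884434)/(2464490 + 4324061) = 1952642/6788551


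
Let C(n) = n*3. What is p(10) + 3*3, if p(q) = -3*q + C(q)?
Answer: 9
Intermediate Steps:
C(n) = 3*n
p(q) = 0 (p(q) = -3*q + 3*q = 0)
p(10) + 3*3 = 0 + 3*3 = 0 + 9 = 9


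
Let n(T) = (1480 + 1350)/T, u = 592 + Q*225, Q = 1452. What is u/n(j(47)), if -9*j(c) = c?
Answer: -7691362/12735 ≈ -603.96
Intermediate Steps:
j(c) = -c/9
u = 327292 (u = 592 + 1452*225 = 592 + 326700 = 327292)
n(T) = 2830/T
u/n(j(47)) = 327292/((2830/((-⅑*47)))) = 327292/((2830/(-47/9))) = 327292/((2830*(-9/47))) = 327292/(-25470/47) = 327292*(-47/25470) = -7691362/12735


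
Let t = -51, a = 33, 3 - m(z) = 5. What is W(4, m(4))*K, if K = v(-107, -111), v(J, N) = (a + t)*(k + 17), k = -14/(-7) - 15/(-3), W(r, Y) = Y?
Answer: 864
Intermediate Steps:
m(z) = -2 (m(z) = 3 - 1*5 = 3 - 5 = -2)
k = 7 (k = -14*(-1/7) - 15*(-1/3) = 2 + 5 = 7)
v(J, N) = -432 (v(J, N) = (33 - 51)*(7 + 17) = -18*24 = -432)
K = -432
W(4, m(4))*K = -2*(-432) = 864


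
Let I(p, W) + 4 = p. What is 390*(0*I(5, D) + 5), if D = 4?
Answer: 1950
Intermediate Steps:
I(p, W) = -4 + p
390*(0*I(5, D) + 5) = 390*(0*(-4 + 5) + 5) = 390*(0*1 + 5) = 390*(0 + 5) = 390*5 = 1950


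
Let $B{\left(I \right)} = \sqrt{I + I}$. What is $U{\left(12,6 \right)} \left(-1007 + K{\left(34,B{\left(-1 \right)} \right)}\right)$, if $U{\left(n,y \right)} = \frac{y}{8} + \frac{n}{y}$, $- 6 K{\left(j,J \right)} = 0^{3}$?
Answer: $- \frac{11077}{4} \approx -2769.3$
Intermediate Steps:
$B{\left(I \right)} = \sqrt{2} \sqrt{I}$ ($B{\left(I \right)} = \sqrt{2 I} = \sqrt{2} \sqrt{I}$)
$K{\left(j,J \right)} = 0$ ($K{\left(j,J \right)} = - \frac{0^{3}}{6} = \left(- \frac{1}{6}\right) 0 = 0$)
$U{\left(n,y \right)} = \frac{y}{8} + \frac{n}{y}$ ($U{\left(n,y \right)} = y \frac{1}{8} + \frac{n}{y} = \frac{y}{8} + \frac{n}{y}$)
$U{\left(12,6 \right)} \left(-1007 + K{\left(34,B{\left(-1 \right)} \right)}\right) = \left(\frac{1}{8} \cdot 6 + \frac{12}{6}\right) \left(-1007 + 0\right) = \left(\frac{3}{4} + 12 \cdot \frac{1}{6}\right) \left(-1007\right) = \left(\frac{3}{4} + 2\right) \left(-1007\right) = \frac{11}{4} \left(-1007\right) = - \frac{11077}{4}$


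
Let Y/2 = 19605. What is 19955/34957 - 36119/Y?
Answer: -36936641/105435690 ≈ -0.35032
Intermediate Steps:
Y = 39210 (Y = 2*19605 = 39210)
19955/34957 - 36119/Y = 19955/34957 - 36119/39210 = 19955*(1/34957) - 36119*1/39210 = 1535/2689 - 36119/39210 = -36936641/105435690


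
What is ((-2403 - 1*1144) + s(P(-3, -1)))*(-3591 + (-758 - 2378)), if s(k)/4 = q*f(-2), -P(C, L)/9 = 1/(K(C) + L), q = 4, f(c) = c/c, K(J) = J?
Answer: 23753037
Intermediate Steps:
f(c) = 1
P(C, L) = -9/(C + L)
s(k) = 16 (s(k) = 4*(4*1) = 4*4 = 16)
((-2403 - 1*1144) + s(P(-3, -1)))*(-3591 + (-758 - 2378)) = ((-2403 - 1*1144) + 16)*(-3591 + (-758 - 2378)) = ((-2403 - 1144) + 16)*(-3591 - 3136) = (-3547 + 16)*(-6727) = -3531*(-6727) = 23753037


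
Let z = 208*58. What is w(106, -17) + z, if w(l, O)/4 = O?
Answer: 11996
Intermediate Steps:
w(l, O) = 4*O
z = 12064
w(106, -17) + z = 4*(-17) + 12064 = -68 + 12064 = 11996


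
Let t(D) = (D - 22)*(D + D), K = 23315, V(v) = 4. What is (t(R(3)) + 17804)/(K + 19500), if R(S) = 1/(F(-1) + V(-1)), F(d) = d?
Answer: 160106/385335 ≈ 0.41550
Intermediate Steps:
R(S) = ⅓ (R(S) = 1/(-1 + 4) = 1/3 = ⅓)
t(D) = 2*D*(-22 + D) (t(D) = (-22 + D)*(2*D) = 2*D*(-22 + D))
(t(R(3)) + 17804)/(K + 19500) = (2*(⅓)*(-22 + ⅓) + 17804)/(23315 + 19500) = (2*(⅓)*(-65/3) + 17804)/42815 = (-130/9 + 17804)*(1/42815) = (160106/9)*(1/42815) = 160106/385335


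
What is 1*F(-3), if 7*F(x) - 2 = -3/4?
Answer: 5/28 ≈ 0.17857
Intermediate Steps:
F(x) = 5/28 (F(x) = 2/7 + (-3/4)/7 = 2/7 + (-3*¼)/7 = 2/7 + (⅐)*(-¾) = 2/7 - 3/28 = 5/28)
1*F(-3) = 1*(5/28) = 5/28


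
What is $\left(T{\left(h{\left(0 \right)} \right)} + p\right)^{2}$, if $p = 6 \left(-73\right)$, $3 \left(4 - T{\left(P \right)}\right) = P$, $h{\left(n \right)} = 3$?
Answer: $189225$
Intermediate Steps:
$T{\left(P \right)} = 4 - \frac{P}{3}$
$p = -438$
$\left(T{\left(h{\left(0 \right)} \right)} + p\right)^{2} = \left(\left(4 - 1\right) - 438\right)^{2} = \left(3 - 438\right)^{2} = \left(-435\right)^{2} = 189225$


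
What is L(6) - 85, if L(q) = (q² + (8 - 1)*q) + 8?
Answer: 1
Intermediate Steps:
L(q) = 8 + q² + 7*q (L(q) = (q² + 7*q) + 8 = 8 + q² + 7*q)
L(6) - 85 = (8 + 6² + 7*6) - 85 = (8 + 36 + 42) - 85 = 86 - 85 = 1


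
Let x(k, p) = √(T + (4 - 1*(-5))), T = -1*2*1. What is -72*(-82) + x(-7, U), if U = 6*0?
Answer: 5904 + √7 ≈ 5906.6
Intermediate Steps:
T = -2 (T = -2*1 = -2)
U = 0
x(k, p) = √7 (x(k, p) = √(-2 + (4 - 1*(-5))) = √(-2 + (4 + 5)) = √(-2 + 9) = √7)
-72*(-82) + x(-7, U) = -72*(-82) + √7 = 5904 + √7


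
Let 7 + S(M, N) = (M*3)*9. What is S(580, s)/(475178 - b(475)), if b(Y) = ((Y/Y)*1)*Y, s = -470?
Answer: 15653/474703 ≈ 0.032974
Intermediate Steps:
S(M, N) = -7 + 27*M (S(M, N) = -7 + (M*3)*9 = -7 + (3*M)*9 = -7 + 27*M)
b(Y) = Y (b(Y) = (1*1)*Y = 1*Y = Y)
S(580, s)/(475178 - b(475)) = (-7 + 27*580)/(475178 - 1*475) = (-7 + 15660)/(475178 - 475) = 15653/474703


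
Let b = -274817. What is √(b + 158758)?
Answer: I*√116059 ≈ 340.67*I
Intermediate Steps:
√(b + 158758) = √(-274817 + 158758) = √(-116059) = I*√116059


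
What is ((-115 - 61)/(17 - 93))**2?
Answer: 1936/361 ≈ 5.3629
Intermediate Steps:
((-115 - 61)/(17 - 93))**2 = (-176/(-76))**2 = (-176*(-1/76))**2 = (44/19)**2 = 1936/361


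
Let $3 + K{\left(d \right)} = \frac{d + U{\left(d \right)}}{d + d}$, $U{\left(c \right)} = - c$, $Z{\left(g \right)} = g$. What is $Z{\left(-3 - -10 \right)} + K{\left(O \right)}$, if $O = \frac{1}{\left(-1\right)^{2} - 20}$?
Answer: $4$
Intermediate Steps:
$O = - \frac{1}{19}$ ($O = \frac{1}{1 - 20} = \frac{1}{-19} = - \frac{1}{19} \approx -0.052632$)
$K{\left(d \right)} = -3$ ($K{\left(d \right)} = -3 + \frac{d - d}{d + d} = -3 + \frac{0}{2 d} = -3 + 0 \frac{1}{2 d} = -3 + 0 = -3$)
$Z{\left(-3 - -10 \right)} + K{\left(O \right)} = \left(-3 - -10\right) - 3 = \left(-3 + 10\right) - 3 = 7 - 3 = 4$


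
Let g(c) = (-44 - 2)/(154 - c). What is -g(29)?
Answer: 46/125 ≈ 0.36800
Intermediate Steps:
g(c) = -46/(154 - c)
-g(29) = -46/(-154 + 29) = -46/(-125) = -46*(-1)/125 = -1*(-46/125) = 46/125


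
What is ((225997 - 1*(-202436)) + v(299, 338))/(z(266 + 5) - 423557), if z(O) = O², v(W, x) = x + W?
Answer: -214535/175058 ≈ -1.2255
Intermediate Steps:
v(W, x) = W + x
((225997 - 1*(-202436)) + v(299, 338))/(z(266 + 5) - 423557) = ((225997 - 1*(-202436)) + (299 + 338))/((266 + 5)² - 423557) = ((225997 + 202436) + 637)/(271² - 423557) = (428433 + 637)/(73441 - 423557) = 429070/(-350116) = 429070*(-1/350116) = -214535/175058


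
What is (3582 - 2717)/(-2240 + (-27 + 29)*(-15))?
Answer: -173/454 ≈ -0.38106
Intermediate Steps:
(3582 - 2717)/(-2240 + (-27 + 29)*(-15)) = 865/(-2240 + 2*(-15)) = 865/(-2240 - 30) = 865/(-2270) = 865*(-1/2270) = -173/454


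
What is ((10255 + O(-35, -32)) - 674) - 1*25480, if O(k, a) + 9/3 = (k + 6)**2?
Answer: -15061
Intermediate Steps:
O(k, a) = -3 + (6 + k)**2 (O(k, a) = -3 + (k + 6)**2 = -3 + (6 + k)**2)
((10255 + O(-35, -32)) - 674) - 1*25480 = ((10255 + (-3 + (6 - 35)**2)) - 674) - 1*25480 = ((10255 + (-3 + (-29)**2)) - 674) - 25480 = ((10255 + (-3 + 841)) - 674) - 25480 = ((10255 + 838) - 674) - 25480 = (11093 - 674) - 25480 = 10419 - 25480 = -15061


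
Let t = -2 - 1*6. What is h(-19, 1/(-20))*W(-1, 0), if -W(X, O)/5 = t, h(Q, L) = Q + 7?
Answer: -480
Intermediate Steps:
t = -8 (t = -2 - 6 = -8)
h(Q, L) = 7 + Q
W(X, O) = 40 (W(X, O) = -5*(-8) = 40)
h(-19, 1/(-20))*W(-1, 0) = (7 - 19)*40 = -12*40 = -480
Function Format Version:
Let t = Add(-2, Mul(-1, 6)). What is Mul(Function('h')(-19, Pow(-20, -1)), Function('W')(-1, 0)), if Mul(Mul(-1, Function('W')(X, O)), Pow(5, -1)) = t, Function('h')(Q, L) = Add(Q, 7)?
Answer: -480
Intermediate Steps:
t = -8 (t = Add(-2, -6) = -8)
Function('h')(Q, L) = Add(7, Q)
Function('W')(X, O) = 40 (Function('W')(X, O) = Mul(-5, -8) = 40)
Mul(Function('h')(-19, Pow(-20, -1)), Function('W')(-1, 0)) = Mul(Add(7, -19), 40) = Mul(-12, 40) = -480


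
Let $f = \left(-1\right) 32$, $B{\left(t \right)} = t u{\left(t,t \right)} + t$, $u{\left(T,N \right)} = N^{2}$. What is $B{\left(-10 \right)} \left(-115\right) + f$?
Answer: $116118$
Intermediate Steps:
$B{\left(t \right)} = t + t^{3}$ ($B{\left(t \right)} = t t^{2} + t = t^{3} + t = t + t^{3}$)
$f = -32$
$B{\left(-10 \right)} \left(-115\right) + f = \left(-10 + \left(-10\right)^{3}\right) \left(-115\right) - 32 = \left(-10 - 1000\right) \left(-115\right) - 32 = \left(-1010\right) \left(-115\right) - 32 = 116150 - 32 = 116118$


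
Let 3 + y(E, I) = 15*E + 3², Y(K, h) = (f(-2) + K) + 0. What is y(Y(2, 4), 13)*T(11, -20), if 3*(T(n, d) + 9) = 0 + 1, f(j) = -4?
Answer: 208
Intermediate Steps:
Y(K, h) = -4 + K (Y(K, h) = (-4 + K) + 0 = -4 + K)
y(E, I) = 6 + 15*E (y(E, I) = -3 + (15*E + 3²) = -3 + (15*E + 9) = -3 + (9 + 15*E) = 6 + 15*E)
T(n, d) = -26/3 (T(n, d) = -9 + (0 + 1)/3 = -9 + (⅓)*1 = -9 + ⅓ = -26/3)
y(Y(2, 4), 13)*T(11, -20) = (6 + 15*(-4 + 2))*(-26/3) = (6 + 15*(-2))*(-26/3) = (6 - 30)*(-26/3) = -24*(-26/3) = 208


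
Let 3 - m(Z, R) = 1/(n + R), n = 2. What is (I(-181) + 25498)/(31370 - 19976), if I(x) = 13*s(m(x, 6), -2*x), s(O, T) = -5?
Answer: 25433/11394 ≈ 2.2321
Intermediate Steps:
m(Z, R) = 3 - 1/(2 + R)
I(x) = -65 (I(x) = 13*(-5) = -65)
(I(-181) + 25498)/(31370 - 19976) = (-65 + 25498)/(31370 - 19976) = 25433/11394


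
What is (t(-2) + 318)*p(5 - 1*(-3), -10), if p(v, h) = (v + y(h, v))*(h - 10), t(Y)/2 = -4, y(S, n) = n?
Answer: -99200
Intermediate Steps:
t(Y) = -8 (t(Y) = 2*(-4) = -8)
p(v, h) = 2*v*(-10 + h) (p(v, h) = (v + v)*(h - 10) = (2*v)*(-10 + h) = 2*v*(-10 + h))
(t(-2) + 318)*p(5 - 1*(-3), -10) = (-8 + 318)*(2*(5 - 1*(-3))*(-10 - 10)) = 310*(2*(5 + 3)*(-20)) = 310*(2*8*(-20)) = 310*(-320) = -99200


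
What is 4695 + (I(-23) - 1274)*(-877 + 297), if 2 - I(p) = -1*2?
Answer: 741295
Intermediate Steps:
I(p) = 4 (I(p) = 2 - (-1)*2 = 2 - 1*(-2) = 2 + 2 = 4)
4695 + (I(-23) - 1274)*(-877 + 297) = 4695 + (4 - 1274)*(-877 + 297) = 4695 - 1270*(-580) = 4695 + 736600 = 741295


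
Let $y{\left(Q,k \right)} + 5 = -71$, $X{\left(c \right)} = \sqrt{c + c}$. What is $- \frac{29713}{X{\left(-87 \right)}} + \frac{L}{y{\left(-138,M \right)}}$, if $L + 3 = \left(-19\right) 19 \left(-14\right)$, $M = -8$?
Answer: $- \frac{5051}{76} + \frac{29713 i \sqrt{174}}{174} \approx -66.461 + 2252.5 i$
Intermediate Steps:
$X{\left(c \right)} = \sqrt{2} \sqrt{c}$ ($X{\left(c \right)} = \sqrt{2 c} = \sqrt{2} \sqrt{c}$)
$y{\left(Q,k \right)} = -76$ ($y{\left(Q,k \right)} = -5 - 71 = -76$)
$L = 5051$ ($L = -3 + \left(-19\right) 19 \left(-14\right) = -3 - -5054 = -3 + 5054 = 5051$)
$- \frac{29713}{X{\left(-87 \right)}} + \frac{L}{y{\left(-138,M \right)}} = - \frac{29713}{\sqrt{2} \sqrt{-87}} + \frac{5051}{-76} = - \frac{29713}{\sqrt{2} i \sqrt{87}} + 5051 \left(- \frac{1}{76}\right) = - \frac{29713}{i \sqrt{174}} - \frac{5051}{76} = - 29713 \left(- \frac{i \sqrt{174}}{174}\right) - \frac{5051}{76} = \frac{29713 i \sqrt{174}}{174} - \frac{5051}{76} = - \frac{5051}{76} + \frac{29713 i \sqrt{174}}{174}$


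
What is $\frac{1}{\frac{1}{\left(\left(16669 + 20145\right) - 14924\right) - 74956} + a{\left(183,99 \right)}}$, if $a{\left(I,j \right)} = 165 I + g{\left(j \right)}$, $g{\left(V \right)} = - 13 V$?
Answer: $\frac{53066}{1534031927} \approx 3.4593 \cdot 10^{-5}$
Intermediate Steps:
$a{\left(I,j \right)} = - 13 j + 165 I$ ($a{\left(I,j \right)} = 165 I - 13 j = - 13 j + 165 I$)
$\frac{1}{\frac{1}{\left(\left(16669 + 20145\right) - 14924\right) - 74956} + a{\left(183,99 \right)}} = \frac{1}{\frac{1}{\left(\left(16669 + 20145\right) - 14924\right) - 74956} + \left(\left(-13\right) 99 + 165 \cdot 183\right)} = \frac{1}{\frac{1}{\left(36814 - 14924\right) - 74956} + \left(-1287 + 30195\right)} = \frac{1}{\frac{1}{21890 - 74956} + 28908} = \frac{1}{\frac{1}{-53066} + 28908} = \frac{1}{- \frac{1}{53066} + 28908} = \frac{1}{\frac{1534031927}{53066}} = \frac{53066}{1534031927}$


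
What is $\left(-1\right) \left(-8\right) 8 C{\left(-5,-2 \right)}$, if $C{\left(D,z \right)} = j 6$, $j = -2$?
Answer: $-768$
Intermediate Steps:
$C{\left(D,z \right)} = -12$ ($C{\left(D,z \right)} = \left(-2\right) 6 = -12$)
$\left(-1\right) \left(-8\right) 8 C{\left(-5,-2 \right)} = \left(-1\right) \left(-8\right) 8 \left(-12\right) = 8 \cdot 8 \left(-12\right) = 64 \left(-12\right) = -768$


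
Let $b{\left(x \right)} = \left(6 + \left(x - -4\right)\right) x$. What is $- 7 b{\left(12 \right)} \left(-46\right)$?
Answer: $85008$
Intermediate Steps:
$b{\left(x \right)} = x \left(10 + x\right)$ ($b{\left(x \right)} = \left(6 + \left(x + 4\right)\right) x = \left(6 + \left(4 + x\right)\right) x = \left(10 + x\right) x = x \left(10 + x\right)$)
$- 7 b{\left(12 \right)} \left(-46\right) = - 7 \cdot 12 \left(10 + 12\right) \left(-46\right) = - 7 \cdot 12 \cdot 22 \left(-46\right) = \left(-7\right) 264 \left(-46\right) = \left(-1848\right) \left(-46\right) = 85008$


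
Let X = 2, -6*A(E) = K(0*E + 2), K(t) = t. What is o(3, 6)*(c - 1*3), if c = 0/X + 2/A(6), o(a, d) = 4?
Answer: -36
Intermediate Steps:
A(E) = -1/3 (A(E) = -(0*E + 2)/6 = -(0 + 2)/6 = -1/6*2 = -1/3)
c = -6 (c = 0/2 + 2/(-1/3) = 0*(1/2) + 2*(-3) = 0 - 6 = -6)
o(3, 6)*(c - 1*3) = 4*(-6 - 1*3) = 4*(-6 - 3) = 4*(-9) = -36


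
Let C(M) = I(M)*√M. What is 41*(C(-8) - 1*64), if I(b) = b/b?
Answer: -2624 + 82*I*√2 ≈ -2624.0 + 115.97*I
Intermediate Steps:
I(b) = 1
C(M) = √M (C(M) = 1*√M = √M)
41*(C(-8) - 1*64) = 41*(√(-8) - 1*64) = 41*(2*I*√2 - 64) = 41*(-64 + 2*I*√2) = -2624 + 82*I*√2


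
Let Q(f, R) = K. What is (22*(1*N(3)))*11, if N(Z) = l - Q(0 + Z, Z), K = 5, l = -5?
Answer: -2420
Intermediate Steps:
Q(f, R) = 5
N(Z) = -10 (N(Z) = -5 - 1*5 = -5 - 5 = -10)
(22*(1*N(3)))*11 = (22*(1*(-10)))*11 = (22*(-10))*11 = -220*11 = -2420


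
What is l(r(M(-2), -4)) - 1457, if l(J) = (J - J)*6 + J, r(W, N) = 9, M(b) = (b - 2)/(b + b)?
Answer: -1448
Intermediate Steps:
M(b) = (-2 + b)/(2*b) (M(b) = (-2 + b)/((2*b)) = (-2 + b)*(1/(2*b)) = (-2 + b)/(2*b))
l(J) = J (l(J) = 0*6 + J = 0 + J = J)
l(r(M(-2), -4)) - 1457 = 9 - 1457 = -1448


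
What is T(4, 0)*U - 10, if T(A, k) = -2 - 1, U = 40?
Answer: -130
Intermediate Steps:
T(A, k) = -3
T(4, 0)*U - 10 = -3*40 - 10 = -120 - 10 = -130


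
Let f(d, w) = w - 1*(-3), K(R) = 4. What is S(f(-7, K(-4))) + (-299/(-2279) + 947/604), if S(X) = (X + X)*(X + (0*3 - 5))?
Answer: 40881257/1376516 ≈ 29.699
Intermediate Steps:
f(d, w) = 3 + w (f(d, w) = w + 3 = 3 + w)
S(X) = 2*X*(-5 + X) (S(X) = (2*X)*(X + (0 - 5)) = (2*X)*(X - 5) = (2*X)*(-5 + X) = 2*X*(-5 + X))
S(f(-7, K(-4))) + (-299/(-2279) + 947/604) = 2*(3 + 4)*(-5 + (3 + 4)) + (-299/(-2279) + 947/604) = 2*7*(-5 + 7) + (-299*(-1/2279) + 947*(1/604)) = 2*7*2 + (299/2279 + 947/604) = 28 + 2338809/1376516 = 40881257/1376516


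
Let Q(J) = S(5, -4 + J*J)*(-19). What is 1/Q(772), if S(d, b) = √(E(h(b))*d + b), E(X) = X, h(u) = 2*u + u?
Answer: -√16555/7549080 ≈ -1.7044e-5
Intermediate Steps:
h(u) = 3*u
S(d, b) = √(b + 3*b*d) (S(d, b) = √((3*b)*d + b) = √(3*b*d + b) = √(b + 3*b*d))
Q(J) = -19*√(-64 + 16*J²) (Q(J) = √((-4 + J*J)*(1 + 3*5))*(-19) = √((-4 + J²)*(1 + 15))*(-19) = √((-4 + J²)*16)*(-19) = √(-64 + 16*J²)*(-19) = -19*√(-64 + 16*J²))
1/Q(772) = 1/(-76*√(-4 + 772²)) = 1/(-76*√(-4 + 595984)) = 1/(-456*√16555) = -√16555/7549080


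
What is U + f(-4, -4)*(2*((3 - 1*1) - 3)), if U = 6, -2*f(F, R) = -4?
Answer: 2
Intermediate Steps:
f(F, R) = 2 (f(F, R) = -½*(-4) = 2)
U + f(-4, -4)*(2*((3 - 1*1) - 3)) = 6 + 2*(2*((3 - 1*1) - 3)) = 6 + 2*(2*((3 - 1) - 3)) = 6 + 2*(2*(2 - 3)) = 6 + 2*(2*(-1)) = 6 + 2*(-2) = 6 - 4 = 2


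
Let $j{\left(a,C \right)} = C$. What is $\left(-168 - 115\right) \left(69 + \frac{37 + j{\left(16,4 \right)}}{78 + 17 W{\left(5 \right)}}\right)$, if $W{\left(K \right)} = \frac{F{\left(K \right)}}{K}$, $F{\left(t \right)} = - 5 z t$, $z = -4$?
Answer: $- \frac{8173889}{418} \approx -19555.0$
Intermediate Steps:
$F{\left(t \right)} = 20 t$ ($F{\left(t \right)} = \left(-5\right) \left(-4\right) t = 20 t$)
$W{\left(K \right)} = 20$ ($W{\left(K \right)} = \frac{20 K}{K} = 20$)
$\left(-168 - 115\right) \left(69 + \frac{37 + j{\left(16,4 \right)}}{78 + 17 W{\left(5 \right)}}\right) = \left(-168 - 115\right) \left(69 + \frac{37 + 4}{78 + 17 \cdot 20}\right) = \left(-168 - 115\right) \left(69 + \frac{41}{78 + 340}\right) = - 283 \left(69 + \frac{41}{418}\right) = \left(-283\right) \frac{28883}{418} = - \frac{8173889}{418}$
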